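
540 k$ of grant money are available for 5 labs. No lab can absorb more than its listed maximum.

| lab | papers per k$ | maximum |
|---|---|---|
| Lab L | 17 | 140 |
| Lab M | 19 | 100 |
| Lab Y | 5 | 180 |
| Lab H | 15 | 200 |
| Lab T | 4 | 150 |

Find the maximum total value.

Rank by papers per k$: Lab M 19 > Lab L 17 > Lab H 15 > Lab Y 5 > Lab T 4.
Give Lab M 100 to hit its cap of 100 — 440 left.
Lab L: +140 to 140 (cap) — 300 left.
Lab H: +200 to 200 (cap) — 100 left.
Lab Y: +100 (room for 180) → 100. Pool exhausted.
Total = 17×140 + 19×100 + 5×100 + 15×200 = 7780.

7780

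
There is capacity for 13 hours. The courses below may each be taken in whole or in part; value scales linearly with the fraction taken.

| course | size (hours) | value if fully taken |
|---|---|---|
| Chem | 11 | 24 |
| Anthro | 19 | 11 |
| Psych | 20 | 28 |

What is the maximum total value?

Best value per unit of size first: Chem 24/11≈2.18, Psych 28/20≈1.4, Anthro 11/19≈0.579.
Chem: take in full, 11 hours for value 24 → 2 left.
Fill the last 2 hours with part of Psych: 2/20 of it earns 2.8.
Total value = 26.8.

26.8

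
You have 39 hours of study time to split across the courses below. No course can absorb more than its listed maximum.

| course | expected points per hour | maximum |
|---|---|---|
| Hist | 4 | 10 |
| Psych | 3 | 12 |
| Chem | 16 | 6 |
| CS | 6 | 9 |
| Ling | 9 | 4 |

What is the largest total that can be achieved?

256

Rank by expected points per hour: Chem 16 > Ling 9 > CS 6 > Hist 4 > Psych 3.
Chem takes 6 to reach its cap of 6 ; 33 left.
Give Ling 4 to hit its cap of 4 ; 29 left.
CS: +9 to 9 (cap) ; 20 left.
Give Hist 10 to hit its cap of 10 ; 10 left.
Only 10 left; Psych takes them to reach 10.
Total = 4×10 + 3×10 + 16×6 + 6×9 + 9×4 = 256.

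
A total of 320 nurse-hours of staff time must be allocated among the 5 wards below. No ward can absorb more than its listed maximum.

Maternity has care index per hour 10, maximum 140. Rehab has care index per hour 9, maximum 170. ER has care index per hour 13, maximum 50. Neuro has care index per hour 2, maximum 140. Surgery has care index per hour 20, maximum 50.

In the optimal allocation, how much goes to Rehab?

Rank by care index per hour: Surgery 20 > ER 13 > Maternity 10 > Rehab 9 > Neuro 2.
Surgery takes 50 to reach its cap of 50 → 270 left.
ER takes 50 to reach its cap of 50 → 220 left.
Maternity takes 140 to reach its cap of 140 → 80 left.
Only 80 left; Rehab takes them to reach 80.

80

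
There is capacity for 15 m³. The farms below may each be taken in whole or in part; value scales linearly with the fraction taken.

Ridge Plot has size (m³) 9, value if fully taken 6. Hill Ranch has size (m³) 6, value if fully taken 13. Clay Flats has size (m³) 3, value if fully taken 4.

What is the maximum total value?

Rank by value-to-size ratio: Hill Ranch 13/6≈2.17, Clay Flats 4/3≈1.33, Ridge Plot 6/9≈0.667.
Hill Ranch: take in full, 6 m³ for value 13 → 9 left.
Take all of Clay Flats (3 m³, value 4) → 6 m³ left.
Only 6 m³ remain; take 6/9 of Ridge Plot for value 6×6/9 = 4.
Total value = 21.

21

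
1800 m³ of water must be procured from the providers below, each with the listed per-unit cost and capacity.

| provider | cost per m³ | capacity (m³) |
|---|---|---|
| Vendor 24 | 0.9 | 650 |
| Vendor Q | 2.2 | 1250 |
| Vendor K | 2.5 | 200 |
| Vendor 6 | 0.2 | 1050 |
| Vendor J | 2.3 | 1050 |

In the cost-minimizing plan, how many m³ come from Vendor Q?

Cheapest first:
Vendor 6 (0.2): use full 1050 — 750 m³ to go.
Take 650 from Vendor 24 at 0.9 — need 100 more.
Vendor Q at 2.2: take 100 of its 1250 — requirement met.
Vendor J, Vendor K: unused.

100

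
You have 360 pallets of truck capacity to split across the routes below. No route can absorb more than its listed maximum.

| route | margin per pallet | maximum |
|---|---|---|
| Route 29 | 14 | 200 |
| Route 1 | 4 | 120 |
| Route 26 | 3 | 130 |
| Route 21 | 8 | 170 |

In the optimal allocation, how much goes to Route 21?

160

Rank by margin per pallet: Route 29 14 > Route 21 8 > Route 1 4 > Route 26 3.
Give Route 29 200 to hit its cap of 200 → 160 left.
Route 21: +160 (room for 170) → 160. Pool exhausted.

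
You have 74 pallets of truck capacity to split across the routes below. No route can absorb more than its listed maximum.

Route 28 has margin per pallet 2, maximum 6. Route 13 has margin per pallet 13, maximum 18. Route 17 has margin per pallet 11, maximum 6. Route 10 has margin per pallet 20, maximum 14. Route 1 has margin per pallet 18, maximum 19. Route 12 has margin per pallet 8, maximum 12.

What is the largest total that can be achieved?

Highest margin per pallet first: Route 10 20 > Route 1 18 > Route 13 13 > Route 17 11 > Route 12 8 > Route 28 2.
Give Route 10 14 to hit its cap of 14 — 60 left.
Route 1: +19 to 19 (cap) — 41 left.
Give Route 13 18 to hit its cap of 18 — 23 left.
Route 17: +6 to 6 (cap) — 17 left.
Give Route 12 12 to hit its cap of 12 — 5 left.
Only 5 left; Route 28 takes them to reach 5.
Total = 2×5 + 13×18 + 11×6 + 20×14 + 18×19 + 8×12 = 1028.

1028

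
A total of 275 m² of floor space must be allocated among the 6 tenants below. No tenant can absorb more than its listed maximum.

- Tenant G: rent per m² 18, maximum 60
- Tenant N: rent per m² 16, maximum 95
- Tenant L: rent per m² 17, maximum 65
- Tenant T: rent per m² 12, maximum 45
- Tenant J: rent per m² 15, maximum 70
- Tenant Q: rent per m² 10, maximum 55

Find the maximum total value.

Order the tenants by rent per m²: Tenant G 18 > Tenant L 17 > Tenant N 16 > Tenant J 15 > Tenant T 12 > Tenant Q 10.
Tenant G: +60 to 60 (cap) ; 215 left.
Give Tenant L 65 to hit its cap of 65 ; 150 left.
Tenant N: +95 to 95 (cap) ; 55 left.
Tenant J has room for 70 but only 55 remain, so it gets 55.
Total = 18×60 + 16×95 + 17×65 + 15×55 = 4530.

4530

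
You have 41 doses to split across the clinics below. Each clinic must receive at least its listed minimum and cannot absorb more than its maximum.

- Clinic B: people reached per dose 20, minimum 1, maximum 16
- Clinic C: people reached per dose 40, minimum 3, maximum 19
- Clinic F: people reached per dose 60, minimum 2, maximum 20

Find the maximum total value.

Meeting every minimum uses 1+3+2 = 6 doses, leaving 35.
Order the clinics by people reached per dose: Clinic F 60 > Clinic C 40 > Clinic B 20.
Clinic F: +18 to 20 (cap) ; 17 left.
Clinic C: +16 to 19 (cap) ; 1 left.
Clinic B has room for 15 more but only 1 remain, so it gets 2.
Total = 20×2 + 40×19 + 60×20 = 2000.

2000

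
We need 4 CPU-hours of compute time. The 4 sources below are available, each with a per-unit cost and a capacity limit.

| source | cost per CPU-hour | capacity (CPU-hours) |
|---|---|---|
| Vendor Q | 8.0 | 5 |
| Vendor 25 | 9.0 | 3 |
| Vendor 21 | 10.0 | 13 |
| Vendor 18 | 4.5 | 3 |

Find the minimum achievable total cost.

Use sources in increasing cost order.
Take 3 from Vendor 18 at 4.5 — need 1 more.
Take 1 from Vendor Q at 8.0 to finish.
Vendor 25, Vendor 21: unused.
Cost = 3×4.5 + 1×8.0 = 21.5.

21.5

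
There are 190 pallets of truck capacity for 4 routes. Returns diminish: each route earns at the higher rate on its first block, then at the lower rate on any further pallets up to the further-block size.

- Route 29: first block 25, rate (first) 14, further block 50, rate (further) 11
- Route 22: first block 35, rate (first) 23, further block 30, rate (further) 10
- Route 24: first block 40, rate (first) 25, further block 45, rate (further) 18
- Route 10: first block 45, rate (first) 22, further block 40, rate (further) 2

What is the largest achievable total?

3955

Rank every tier by rate: Route 24/first 25 > Route 22/first 23 > Route 10/first 22 > Route 24/second 18 > Route 29/first 14 > Route 29/second 11 > Route 22/second 10 > Route 10/second 2.
Route 24/first (25): +40 → 150 left.
Fill Route 22 first block (35 at 23) → 115 left.
Fill Route 10 first block (45 at 22) → 70 left.
Route 24 second at 18: fill all 45 → 25 left.
Route 29 first at 14: fill all 25 → 0 left.
Total = 25×40 + 23×35 + 22×45 + 18×45 + 14×25 = 3955.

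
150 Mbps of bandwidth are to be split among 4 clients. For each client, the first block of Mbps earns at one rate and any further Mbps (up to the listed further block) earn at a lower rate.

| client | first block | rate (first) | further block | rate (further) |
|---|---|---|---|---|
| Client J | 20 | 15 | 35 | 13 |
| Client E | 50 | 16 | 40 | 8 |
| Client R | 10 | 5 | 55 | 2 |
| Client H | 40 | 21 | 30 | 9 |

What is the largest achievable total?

Rank every tier by rate: Client H/T1 21 > Client E/T1 16 > Client J/T1 15 > Client J/T2 13 > Client H/T2 9 > Client E/T2 8 > Client R/T1 5 > Client R/T2 2.
Client H T1 at 21: fill all 40 — 110 left.
Fill Client E T1 block (50 at 16) — 60 left.
Fill Client J T1 block (20 at 15) — 40 left.
Fill Client J T2 block (35 at 13) — 5 left.
5 remain; put them into Client H T2 at 9.
Total = 21×40 + 16×50 + 15×20 + 13×35 + 9×5 = 2440.

2440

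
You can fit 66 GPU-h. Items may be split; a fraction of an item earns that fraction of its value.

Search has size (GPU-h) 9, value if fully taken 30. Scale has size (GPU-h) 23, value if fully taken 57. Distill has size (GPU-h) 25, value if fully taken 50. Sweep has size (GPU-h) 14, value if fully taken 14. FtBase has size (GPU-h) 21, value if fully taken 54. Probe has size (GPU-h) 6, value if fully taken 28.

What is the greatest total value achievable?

183

Sort by value density: Probe 28/6≈4.67, Search 30/9≈3.33, FtBase 54/21≈2.57, Scale 57/23≈2.48, Distill 50/25≈2, Sweep 14/14≈1.
All 6 GPU-h of Probe fit (value 28) → 60 remain.
Search: take in full, 9 GPU-h for value 30 → 51 left.
Take all of FtBase (21 GPU-h, value 54) → 30 GPU-h left.
Scale: take in full, 23 GPU-h for value 57 → 7 left.
Fill the last 7 GPU-h with part of Distill: 7/25 of it earns 14.
Total value = 183.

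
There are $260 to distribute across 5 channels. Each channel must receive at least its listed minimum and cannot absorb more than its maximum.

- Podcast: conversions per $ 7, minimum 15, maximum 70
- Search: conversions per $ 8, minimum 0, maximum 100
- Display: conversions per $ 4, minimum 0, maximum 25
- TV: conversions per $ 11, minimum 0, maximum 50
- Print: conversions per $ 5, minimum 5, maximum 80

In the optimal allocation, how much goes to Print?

Meeting every minimum uses 15+0+0+0+5 = 20 $, leaving 240.
Highest conversions per $ first: TV 11 > Search 8 > Podcast 7 > Print 5 > Display 4.
Give TV 50 more to hit its cap of 50 → 190 left.
Search takes 100 more to reach its cap of 100 → 90 left.
Podcast takes 55 more to reach its cap of 70 → 35 left.
Only 35 left; Print takes them to reach 40.

40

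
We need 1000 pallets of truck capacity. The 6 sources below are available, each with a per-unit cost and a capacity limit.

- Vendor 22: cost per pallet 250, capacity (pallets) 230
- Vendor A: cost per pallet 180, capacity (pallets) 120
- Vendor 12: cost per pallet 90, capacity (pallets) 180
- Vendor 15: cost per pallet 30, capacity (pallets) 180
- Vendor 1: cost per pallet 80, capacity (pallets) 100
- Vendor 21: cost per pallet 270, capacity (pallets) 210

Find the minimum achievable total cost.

Cheapest first:
Vendor 15 at 30: take all 180 pallets — 820 still needed.
Vendor 1 (80): use full 100 — 720 pallets to go.
Vendor 12 at 90: take all 180 pallets — 540 still needed.
Vendor A (180): use full 120 — 420 pallets to go.
Vendor 22 at 250: take all 230 pallets — 190 still needed.
Take 190 from Vendor 21 at 270 to finish.
Cost = 180×30 + 100×80 + 180×90 + 120×180 + 230×250 + 190×270 = 160000.

160000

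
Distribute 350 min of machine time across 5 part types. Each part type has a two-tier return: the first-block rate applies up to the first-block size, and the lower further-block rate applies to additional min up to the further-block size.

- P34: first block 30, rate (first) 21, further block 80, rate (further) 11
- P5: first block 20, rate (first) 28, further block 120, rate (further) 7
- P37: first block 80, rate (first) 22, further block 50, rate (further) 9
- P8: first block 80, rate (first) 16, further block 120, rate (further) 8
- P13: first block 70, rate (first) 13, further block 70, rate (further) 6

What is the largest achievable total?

5910

Rank every tier by rate: P5/T1 28 > P37/T1 22 > P34/T1 21 > P8/T1 16 > P13/T1 13 > P34/T2 11 > P37/T2 9 > P8/T2 8 > P5/T2 7 > P13/T2 6.
P5/T1 (28): +20 — 330 left.
Fill P37 T1 block (80 at 22) — 250 left.
Fill P34 T1 block (30 at 21) — 220 left.
P8 T1 at 16: fill all 80 — 140 left.
Fill P13 T1 block (70 at 13) — 70 left.
70 remain; put them into P34 T2 at 11.
Total = 28×20 + 22×80 + 21×30 + 16×80 + 13×70 + 11×70 = 5910.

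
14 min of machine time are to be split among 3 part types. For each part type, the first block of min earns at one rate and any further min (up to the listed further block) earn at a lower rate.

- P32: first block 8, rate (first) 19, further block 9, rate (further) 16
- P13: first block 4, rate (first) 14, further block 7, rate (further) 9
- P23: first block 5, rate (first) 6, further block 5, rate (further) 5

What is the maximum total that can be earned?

248

Order all 6 blocks by rate: P32/tier1 19 > P32/tier2 16 > P13/tier1 14 > P13/tier2 9 > P23/tier1 6 > P23/tier2 5.
P32 tier1 at 19: fill all 8 → 6 left.
P32 tier2 at 16: only 6 left, fill 6.
Total = 19×8 + 16×6 = 248.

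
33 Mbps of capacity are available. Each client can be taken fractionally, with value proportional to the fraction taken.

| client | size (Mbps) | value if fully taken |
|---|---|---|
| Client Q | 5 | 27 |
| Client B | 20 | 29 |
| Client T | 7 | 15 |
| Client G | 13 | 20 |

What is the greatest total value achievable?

Best value per unit of size first: Client Q 27/5≈5.4, Client T 15/7≈2.14, Client G 20/13≈1.54, Client B 29/20≈1.45.
Take all of Client Q (5 Mbps, value 27) — 28 Mbps left.
Client T: take in full, 7 Mbps for value 15 — 21 left.
Client G: take in full, 13 Mbps for value 20 — 8 left.
8 Mbps left: a 8/20 share of Client B gives 29×8/20 = 11.6.
Total value = 73.6.

73.6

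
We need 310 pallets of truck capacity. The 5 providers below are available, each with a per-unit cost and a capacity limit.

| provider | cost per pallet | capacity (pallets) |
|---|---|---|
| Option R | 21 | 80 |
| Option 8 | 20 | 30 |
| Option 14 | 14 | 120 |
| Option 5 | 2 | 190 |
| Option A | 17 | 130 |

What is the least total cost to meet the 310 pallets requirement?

Use providers in increasing cost order.
Option 5 at 2: take all 190 pallets — 120 still needed.
Option 14 at 14: take all 120 pallets — 0 still needed.
Option A, Option 8, Option R: unused.
Cost = 190×2 + 120×14 = 2060.

2060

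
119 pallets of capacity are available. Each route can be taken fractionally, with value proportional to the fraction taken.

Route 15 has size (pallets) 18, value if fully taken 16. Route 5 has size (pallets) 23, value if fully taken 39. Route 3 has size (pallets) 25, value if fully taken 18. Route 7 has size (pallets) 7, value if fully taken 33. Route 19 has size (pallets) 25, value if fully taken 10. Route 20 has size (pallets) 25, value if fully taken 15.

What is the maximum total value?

Sort by value density: Route 7 33/7≈4.71, Route 5 39/23≈1.7, Route 15 16/18≈0.889, Route 3 18/25≈0.72, Route 20 15/25≈0.6, Route 19 10/25≈0.4.
Route 7: take in full, 7 pallets for value 33 — 112 left.
All 23 pallets of Route 5 fit (value 39) — 89 remain.
Take all of Route 15 (18 pallets, value 16) — 71 pallets left.
All 25 pallets of Route 3 fit (value 18) — 46 remain.
All 25 pallets of Route 20 fit (value 15) — 21 remain.
21 pallets left: a 21/25 share of Route 19 gives 10×21/25 = 8.4.
Total value = 129.4.

129.4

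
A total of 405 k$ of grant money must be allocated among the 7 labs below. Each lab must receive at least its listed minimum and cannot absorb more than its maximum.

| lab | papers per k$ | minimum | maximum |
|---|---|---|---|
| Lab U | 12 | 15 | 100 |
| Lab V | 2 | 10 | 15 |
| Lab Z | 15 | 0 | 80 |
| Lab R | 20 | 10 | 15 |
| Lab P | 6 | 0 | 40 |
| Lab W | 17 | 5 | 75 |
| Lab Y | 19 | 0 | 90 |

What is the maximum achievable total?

5915

Meeting every minimum uses 15+10+0+10+0+5+0 = 40 k$, leaving 365.
Highest papers per k$ first: Lab R 20 > Lab Y 19 > Lab W 17 > Lab Z 15 > Lab U 12 > Lab P 6 > Lab V 2.
Give Lab R 5 more to hit its cap of 15 → 360 left.
Lab Y takes 90 more to reach its cap of 90 → 270 left.
Give Lab W 70 more to hit its cap of 75 → 200 left.
Give Lab Z 80 more to hit its cap of 80 → 120 left.
Lab U: +85 to 100 (cap) → 35 left.
Lab P has room for 40 more but only 35 remain, so it gets 35.
Total = 12×100 + 2×10 + 15×80 + 20×15 + 6×35 + 17×75 + 19×90 = 5915.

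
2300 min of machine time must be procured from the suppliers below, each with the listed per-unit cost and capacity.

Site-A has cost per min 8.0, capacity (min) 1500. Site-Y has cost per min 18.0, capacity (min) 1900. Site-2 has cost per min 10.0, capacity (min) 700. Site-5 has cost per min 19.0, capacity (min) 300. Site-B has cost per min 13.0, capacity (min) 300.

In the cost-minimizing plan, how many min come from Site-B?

100

Fill from the cheapest supplier first.
Take 1500 from Site-A at 8.0 — need 800 more.
Site-2 (10.0): use full 700 — 100 min to go.
Take 100 from Site-B at 13.0 to finish.
Site-Y, Site-5: unused.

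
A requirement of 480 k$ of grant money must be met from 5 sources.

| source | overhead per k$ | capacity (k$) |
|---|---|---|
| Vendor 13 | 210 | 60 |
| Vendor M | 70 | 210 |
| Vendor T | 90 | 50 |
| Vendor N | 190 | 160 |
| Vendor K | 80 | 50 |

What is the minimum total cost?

Use sources in increasing cost order.
Vendor M (70): use full 210 ; 270 k$ to go.
Vendor K (80): use full 50 ; 220 k$ to go.
Take 50 from Vendor T at 90 ; need 170 more.
Vendor N at 190: take all 160 k$ ; 10 still needed.
Vendor 13 (210): take the remaining 10 ; done.
Cost = 210×70 + 50×80 + 50×90 + 160×190 + 10×210 = 55700.

55700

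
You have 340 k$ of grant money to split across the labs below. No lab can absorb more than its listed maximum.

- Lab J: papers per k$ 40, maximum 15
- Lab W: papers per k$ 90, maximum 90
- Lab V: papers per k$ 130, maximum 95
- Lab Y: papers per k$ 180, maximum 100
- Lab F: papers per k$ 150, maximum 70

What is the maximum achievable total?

Rank by papers per k$: Lab Y 180 > Lab F 150 > Lab V 130 > Lab W 90 > Lab J 40.
Lab Y takes 100 to reach its cap of 100 ; 240 left.
Lab F: +70 to 70 (cap) ; 170 left.
Lab V: +95 to 95 (cap) ; 75 left.
Lab W has room for 90 but only 75 remain, so it gets 75.
Total = 90×75 + 130×95 + 180×100 + 150×70 = 47600.

47600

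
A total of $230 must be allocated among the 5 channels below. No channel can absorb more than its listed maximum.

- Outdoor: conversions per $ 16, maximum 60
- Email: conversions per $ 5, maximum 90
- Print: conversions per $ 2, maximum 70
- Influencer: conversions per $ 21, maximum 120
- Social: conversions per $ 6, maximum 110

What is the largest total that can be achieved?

3780

Order the channels by conversions per $: Influencer 21 > Outdoor 16 > Social 6 > Email 5 > Print 2.
Give Influencer 120 to hit its cap of 120 — 110 left.
Give Outdoor 60 to hit its cap of 60 — 50 left.
Only 50 left; Social takes them to reach 50.
Total = 16×60 + 21×120 + 6×50 = 3780.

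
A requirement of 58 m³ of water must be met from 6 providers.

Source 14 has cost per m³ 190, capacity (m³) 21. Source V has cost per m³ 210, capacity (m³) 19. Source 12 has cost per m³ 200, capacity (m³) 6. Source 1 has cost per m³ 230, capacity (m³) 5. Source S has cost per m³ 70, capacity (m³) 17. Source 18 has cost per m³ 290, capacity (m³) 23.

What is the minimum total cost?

9320

Cheapest first:
Take 17 from Source S at 70 — need 41 more.
Source 14 (190): use full 21 — 20 m³ to go.
Take 6 from Source 12 at 200 — need 14 more.
Take 14 from Source V at 210 to finish.
Source 1, Source 18: unused.
Cost = 17×70 + 21×190 + 6×200 + 14×210 = 9320.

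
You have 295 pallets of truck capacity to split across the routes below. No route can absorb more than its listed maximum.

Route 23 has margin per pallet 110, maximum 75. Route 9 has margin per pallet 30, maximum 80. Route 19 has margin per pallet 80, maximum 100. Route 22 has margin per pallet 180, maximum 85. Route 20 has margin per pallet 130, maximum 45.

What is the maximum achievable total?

36600

Order the routes by margin per pallet: Route 22 180 > Route 20 130 > Route 23 110 > Route 19 80 > Route 9 30.
Route 22 takes 85 to reach its cap of 85 ; 210 left.
Route 20: +45 to 45 (cap) ; 165 left.
Route 23: +75 to 75 (cap) ; 90 left.
Route 19: +90 (room for 100) → 90. Pool exhausted.
Total = 110×75 + 80×90 + 180×85 + 130×45 = 36600.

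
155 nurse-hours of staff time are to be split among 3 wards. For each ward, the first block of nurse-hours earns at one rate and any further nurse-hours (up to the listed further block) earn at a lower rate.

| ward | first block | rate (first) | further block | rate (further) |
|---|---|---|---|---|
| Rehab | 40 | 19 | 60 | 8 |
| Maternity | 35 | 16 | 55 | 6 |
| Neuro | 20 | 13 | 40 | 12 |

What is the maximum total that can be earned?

2220

Treat each block as its own option and order by rate: Rehab/T1 19 > Maternity/T1 16 > Neuro/T1 13 > Neuro/T2 12 > Rehab/T2 8 > Maternity/T2 6.
Rehab T1 at 19: fill all 40 — 115 left.
Maternity T1 at 16: fill all 35 — 80 left.
Neuro/T1 (13): +20 — 60 left.
Fill Neuro T2 block (40 at 12) — 20 left.
20 remain; put them into Rehab T2 at 8.
Total = 19×40 + 16×35 + 13×20 + 12×40 + 8×20 = 2220.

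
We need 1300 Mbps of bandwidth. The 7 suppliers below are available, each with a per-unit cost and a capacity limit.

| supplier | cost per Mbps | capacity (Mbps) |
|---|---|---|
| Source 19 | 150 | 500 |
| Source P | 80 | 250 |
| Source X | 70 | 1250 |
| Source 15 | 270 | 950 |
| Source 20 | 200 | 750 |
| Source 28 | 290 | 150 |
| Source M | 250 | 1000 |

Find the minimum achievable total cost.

91500

Fill from the cheapest supplier first.
Take 1250 from Source X at 70 — need 50 more.
Take 50 from Source P at 80 to finish.
Source 19, Source 20, Source M, Source 15, Source 28: unused.
Cost = 1250×70 + 50×80 = 91500.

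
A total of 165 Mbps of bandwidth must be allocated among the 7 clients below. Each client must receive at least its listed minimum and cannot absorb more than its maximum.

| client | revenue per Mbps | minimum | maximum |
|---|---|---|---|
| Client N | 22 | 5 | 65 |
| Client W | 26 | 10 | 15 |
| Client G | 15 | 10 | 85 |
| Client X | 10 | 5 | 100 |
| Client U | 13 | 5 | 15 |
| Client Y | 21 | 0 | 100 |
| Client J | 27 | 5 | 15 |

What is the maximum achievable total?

3540

Meeting every minimum uses 5+10+10+5+5+0+5 = 40 Mbps, leaving 125.
Highest revenue per Mbps first: Client J 27 > Client W 26 > Client N 22 > Client Y 21 > Client G 15 > Client U 13 > Client X 10.
Give Client J 10 more to hit its cap of 15 — 115 left.
Client W takes 5 more to reach its cap of 15 — 110 left.
Client N takes 60 more to reach its cap of 65 — 50 left.
Client Y has room for 100 more but only 50 remain, so it gets 50.
Total = 22×65 + 26×15 + 15×10 + 10×5 + 13×5 + 21×50 + 27×15 = 3540.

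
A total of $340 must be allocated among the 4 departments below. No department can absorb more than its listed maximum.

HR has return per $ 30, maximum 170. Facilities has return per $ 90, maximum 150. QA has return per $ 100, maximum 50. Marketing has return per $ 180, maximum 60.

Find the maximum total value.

31700

Highest return per $ first: Marketing 180 > QA 100 > Facilities 90 > HR 30.
Marketing: +60 to 60 (cap) → 280 left.
QA takes 50 to reach its cap of 50 → 230 left.
Give Facilities 150 to hit its cap of 150 → 80 left.
Only 80 left; HR takes them to reach 80.
Total = 30×80 + 90×150 + 100×50 + 180×60 = 31700.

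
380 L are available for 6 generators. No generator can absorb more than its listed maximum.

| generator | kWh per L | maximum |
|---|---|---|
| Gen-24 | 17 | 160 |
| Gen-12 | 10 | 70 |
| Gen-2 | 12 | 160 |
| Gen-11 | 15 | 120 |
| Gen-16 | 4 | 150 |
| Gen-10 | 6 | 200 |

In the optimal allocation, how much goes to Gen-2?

Order the generators by kWh per L: Gen-24 17 > Gen-11 15 > Gen-2 12 > Gen-12 10 > Gen-10 6 > Gen-16 4.
Gen-24 takes 160 to reach its cap of 160 → 220 left.
Give Gen-11 120 to hit its cap of 120 → 100 left.
Gen-2 has room for 160 but only 100 remain, so it gets 100.

100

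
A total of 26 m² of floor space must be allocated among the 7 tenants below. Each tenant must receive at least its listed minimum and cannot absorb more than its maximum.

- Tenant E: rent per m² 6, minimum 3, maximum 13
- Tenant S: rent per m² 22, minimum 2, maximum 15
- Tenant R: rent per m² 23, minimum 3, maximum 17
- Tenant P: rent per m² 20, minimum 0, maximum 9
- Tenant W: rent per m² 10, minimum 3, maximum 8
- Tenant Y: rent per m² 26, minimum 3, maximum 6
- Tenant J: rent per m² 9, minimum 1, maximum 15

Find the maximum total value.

510

Meeting every minimum uses 3+2+3+0+3+3+1 = 15 m², leaving 11.
Highest rent per m² first: Tenant Y 26 > Tenant R 23 > Tenant S 22 > Tenant P 20 > Tenant W 10 > Tenant J 9 > Tenant E 6.
Give Tenant Y 3 more to hit its cap of 6 ; 8 left.
Only 8 left; Tenant R takes them to reach 11.
Total = 6×3 + 22×2 + 23×11 + 10×3 + 26×6 + 9×1 = 510.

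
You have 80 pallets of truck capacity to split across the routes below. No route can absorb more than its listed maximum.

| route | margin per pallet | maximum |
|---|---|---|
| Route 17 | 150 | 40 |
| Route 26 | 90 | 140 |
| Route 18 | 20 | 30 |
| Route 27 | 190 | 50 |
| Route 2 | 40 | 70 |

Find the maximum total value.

Highest margin per pallet first: Route 27 190 > Route 17 150 > Route 26 90 > Route 2 40 > Route 18 20.
Route 27: +50 to 50 (cap) → 30 left.
Route 17 has room for 40 but only 30 remain, so it gets 30.
Total = 150×30 + 190×50 = 14000.

14000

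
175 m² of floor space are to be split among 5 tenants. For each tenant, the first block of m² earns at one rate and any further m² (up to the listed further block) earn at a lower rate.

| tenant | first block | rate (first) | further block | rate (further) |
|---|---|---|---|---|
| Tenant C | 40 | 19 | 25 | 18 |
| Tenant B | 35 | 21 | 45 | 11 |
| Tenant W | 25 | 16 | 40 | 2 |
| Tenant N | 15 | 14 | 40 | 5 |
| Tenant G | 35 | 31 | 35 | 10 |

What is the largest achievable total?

3640

Order all 10 blocks by rate: Tenant G/T1 31 > Tenant B/T1 21 > Tenant C/T1 19 > Tenant C/T2 18 > Tenant W/T1 16 > Tenant N/T1 14 > Tenant B/T2 11 > Tenant G/T2 10 > Tenant N/T2 5 > Tenant W/T2 2.
Tenant G T1 at 31: fill all 35 ; 140 left.
Fill Tenant B T1 block (35 at 21) ; 105 left.
Fill Tenant C T1 block (40 at 19) ; 65 left.
Fill Tenant C T2 block (25 at 18) ; 40 left.
Tenant W/T1 (16): +25 ; 15 left.
Fill Tenant N T1 block (15 at 14) ; 0 left.
Total = 31×35 + 21×35 + 19×40 + 18×25 + 16×25 + 14×15 = 3640.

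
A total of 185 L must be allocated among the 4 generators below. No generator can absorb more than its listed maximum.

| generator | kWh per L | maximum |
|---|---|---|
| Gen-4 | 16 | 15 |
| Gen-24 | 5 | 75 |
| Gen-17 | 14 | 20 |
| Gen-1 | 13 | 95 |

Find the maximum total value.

2030

Order the generators by kWh per L: Gen-4 16 > Gen-17 14 > Gen-1 13 > Gen-24 5.
Give Gen-4 15 to hit its cap of 15 ; 170 left.
Gen-17 takes 20 to reach its cap of 20 ; 150 left.
Gen-1: +95 to 95 (cap) ; 55 left.
Gen-24: +55 (room for 75) → 55. Pool exhausted.
Total = 16×15 + 5×55 + 14×20 + 13×95 = 2030.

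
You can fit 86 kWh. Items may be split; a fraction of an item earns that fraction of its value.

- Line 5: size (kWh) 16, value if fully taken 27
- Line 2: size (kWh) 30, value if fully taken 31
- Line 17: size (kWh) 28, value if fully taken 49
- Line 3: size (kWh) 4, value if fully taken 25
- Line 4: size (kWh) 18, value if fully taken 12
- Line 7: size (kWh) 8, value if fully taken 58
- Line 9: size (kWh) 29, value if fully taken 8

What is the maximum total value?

190

Best value per unit of size first: Line 7 58/8≈7.25, Line 3 25/4≈6.25, Line 17 49/28≈1.75, Line 5 27/16≈1.69, Line 2 31/30≈1.03, Line 4 12/18≈0.667, Line 9 8/29≈0.276.
All 8 kWh of Line 7 fit (value 58) ; 78 remain.
All 4 kWh of Line 3 fit (value 25) ; 74 remain.
All 28 kWh of Line 17 fit (value 49) ; 46 remain.
All 16 kWh of Line 5 fit (value 27) ; 30 remain.
Take all of Line 2 (30 kWh, value 31) ; 0 kWh left.
Total value = 190.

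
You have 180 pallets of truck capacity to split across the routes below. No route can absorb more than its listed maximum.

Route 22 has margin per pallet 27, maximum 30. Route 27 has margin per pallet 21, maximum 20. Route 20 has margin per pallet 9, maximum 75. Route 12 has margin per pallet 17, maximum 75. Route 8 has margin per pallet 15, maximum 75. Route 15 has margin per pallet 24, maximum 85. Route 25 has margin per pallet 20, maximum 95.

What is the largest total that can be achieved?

4170

Highest margin per pallet first: Route 22 27 > Route 15 24 > Route 27 21 > Route 25 20 > Route 12 17 > Route 8 15 > Route 20 9.
Route 22 takes 30 to reach its cap of 30 ; 150 left.
Give Route 15 85 to hit its cap of 85 ; 65 left.
Route 27 takes 20 to reach its cap of 20 ; 45 left.
Only 45 left; Route 25 takes them to reach 45.
Total = 27×30 + 21×20 + 24×85 + 20×45 = 4170.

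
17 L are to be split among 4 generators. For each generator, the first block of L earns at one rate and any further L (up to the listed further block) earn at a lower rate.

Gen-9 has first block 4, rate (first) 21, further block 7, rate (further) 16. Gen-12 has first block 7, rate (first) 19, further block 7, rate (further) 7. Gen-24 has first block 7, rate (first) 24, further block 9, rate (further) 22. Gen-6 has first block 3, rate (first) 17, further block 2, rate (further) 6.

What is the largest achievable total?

387

Treat each block as its own option and order by rate: Gen-24/first 24 > Gen-24/second 22 > Gen-9/first 21 > Gen-12/first 19 > Gen-6/first 17 > Gen-9/second 16 > Gen-12/second 7 > Gen-6/second 6.
Fill Gen-24 first block (7 at 24) ; 10 left.
Gen-24 second at 22: fill all 9 ; 1 left.
Gen-9/first: +1 of 4 at 21; pool empty.
Total = 24×7 + 22×9 + 21×1 = 387.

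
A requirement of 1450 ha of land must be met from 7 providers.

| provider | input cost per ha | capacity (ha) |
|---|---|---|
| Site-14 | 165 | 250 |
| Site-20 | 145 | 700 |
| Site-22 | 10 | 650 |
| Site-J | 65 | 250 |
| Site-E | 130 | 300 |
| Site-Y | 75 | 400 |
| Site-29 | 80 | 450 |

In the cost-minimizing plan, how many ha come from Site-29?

Fill from the cheapest provider first.
Site-22 (10): use full 650 — 800 ha to go.
Take 250 from Site-J at 65 — need 550 more.
Site-Y (75): use full 400 — 150 ha to go.
Site-29 (80): take the remaining 150 — done.
Site-E, Site-20, Site-14: unused.

150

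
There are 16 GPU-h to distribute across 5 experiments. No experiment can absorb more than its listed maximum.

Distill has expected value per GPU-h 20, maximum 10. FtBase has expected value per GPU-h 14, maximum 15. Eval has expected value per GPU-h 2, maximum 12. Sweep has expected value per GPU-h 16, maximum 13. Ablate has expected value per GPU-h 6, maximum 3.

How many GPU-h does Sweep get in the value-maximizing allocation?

Highest expected value per GPU-h first: Distill 20 > Sweep 16 > FtBase 14 > Ablate 6 > Eval 2.
Distill: +10 to 10 (cap) ; 6 left.
Sweep has room for 13 but only 6 remain, so it gets 6.

6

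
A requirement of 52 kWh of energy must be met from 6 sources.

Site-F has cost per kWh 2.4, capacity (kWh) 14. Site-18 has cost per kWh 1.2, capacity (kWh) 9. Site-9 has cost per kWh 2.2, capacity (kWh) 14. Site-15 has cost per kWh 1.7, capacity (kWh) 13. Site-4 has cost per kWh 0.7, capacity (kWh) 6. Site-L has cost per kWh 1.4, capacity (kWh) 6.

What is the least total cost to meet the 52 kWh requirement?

Cheapest first:
Site-4 at 0.7: take all 6 kWh → 46 still needed.
Site-18 (1.2): use full 9 → 37 kWh to go.
Site-L at 1.4: take all 6 kWh → 31 still needed.
Take 13 from Site-15 at 1.7 → need 18 more.
Site-9 at 2.2: take all 14 kWh → 4 still needed.
Take 4 from Site-F at 2.4 to finish.
Cost = 6×0.7 + 9×1.2 + 6×1.4 + 13×1.7 + 14×2.2 + 4×2.4 = 85.9.

85.9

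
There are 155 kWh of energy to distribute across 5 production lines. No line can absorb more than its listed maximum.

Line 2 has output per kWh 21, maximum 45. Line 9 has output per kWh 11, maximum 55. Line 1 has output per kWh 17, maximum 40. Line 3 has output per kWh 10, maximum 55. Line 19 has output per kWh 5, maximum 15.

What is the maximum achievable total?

Order the production lines by output per kWh: Line 2 21 > Line 1 17 > Line 9 11 > Line 3 10 > Line 19 5.
Line 2 takes 45 to reach its cap of 45 ; 110 left.
Give Line 1 40 to hit its cap of 40 ; 70 left.
Give Line 9 55 to hit its cap of 55 ; 15 left.
Line 3: +15 (room for 55) → 15. Pool exhausted.
Total = 21×45 + 11×55 + 17×40 + 10×15 = 2380.

2380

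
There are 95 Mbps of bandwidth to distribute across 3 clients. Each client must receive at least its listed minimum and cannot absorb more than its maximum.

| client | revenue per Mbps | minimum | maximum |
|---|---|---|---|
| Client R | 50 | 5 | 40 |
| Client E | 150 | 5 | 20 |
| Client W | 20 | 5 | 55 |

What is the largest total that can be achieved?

Meeting every minimum uses 5+5+5 = 15 Mbps, leaving 80.
Rank by revenue per Mbps: Client E 150 > Client R 50 > Client W 20.
Client E takes 15 more to reach its cap of 20 → 65 left.
Client R: +35 to 40 (cap) → 30 left.
Client W has room for 50 more but only 30 remain, so it gets 35.
Total = 50×40 + 150×20 + 20×35 = 5700.

5700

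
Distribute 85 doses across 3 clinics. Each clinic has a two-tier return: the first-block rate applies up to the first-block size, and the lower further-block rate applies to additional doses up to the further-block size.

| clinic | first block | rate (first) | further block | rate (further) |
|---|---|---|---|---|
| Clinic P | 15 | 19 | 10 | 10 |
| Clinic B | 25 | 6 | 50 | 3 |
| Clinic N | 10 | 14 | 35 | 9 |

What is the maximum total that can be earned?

Rank every tier by rate: Clinic P/tier1 19 > Clinic N/tier1 14 > Clinic P/tier2 10 > Clinic N/tier2 9 > Clinic B/tier1 6 > Clinic B/tier2 3.
Clinic P tier1 at 19: fill all 15 — 70 left.
Fill Clinic N tier1 block (10 at 14) — 60 left.
Fill Clinic P tier2 block (10 at 10) — 50 left.
Fill Clinic N tier2 block (35 at 9) — 15 left.
Clinic B tier1 at 6: only 15 left, fill 15.
Total = 19×15 + 14×10 + 10×10 + 9×35 + 6×15 = 930.

930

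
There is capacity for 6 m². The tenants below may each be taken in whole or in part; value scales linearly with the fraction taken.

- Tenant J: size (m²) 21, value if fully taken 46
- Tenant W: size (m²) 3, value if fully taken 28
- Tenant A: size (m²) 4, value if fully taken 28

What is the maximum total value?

Sort by value density: Tenant W 28/3≈9.33, Tenant A 28/4≈7, Tenant J 46/21≈2.19.
Tenant W: take in full, 3 m² for value 28 ; 3 left.
Fill the last 3 m² with part of Tenant A: 3/4 of it earns 21.
Total value = 49.

49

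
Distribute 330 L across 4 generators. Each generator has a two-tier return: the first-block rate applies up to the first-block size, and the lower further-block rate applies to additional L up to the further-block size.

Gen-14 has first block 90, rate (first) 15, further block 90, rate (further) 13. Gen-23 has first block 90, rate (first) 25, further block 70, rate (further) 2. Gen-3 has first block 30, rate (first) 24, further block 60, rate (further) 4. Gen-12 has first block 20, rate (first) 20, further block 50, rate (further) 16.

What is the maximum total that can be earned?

6170

Order all 8 blocks by rate: Gen-23/T1 25 > Gen-3/T1 24 > Gen-12/T1 20 > Gen-12/T2 16 > Gen-14/T1 15 > Gen-14/T2 13 > Gen-3/T2 4 > Gen-23/T2 2.
Gen-23 T1 at 25: fill all 90 → 240 left.
Gen-3/T1 (24): +30 → 210 left.
Gen-12/T1 (20): +20 → 190 left.
Fill Gen-12 T2 block (50 at 16) → 140 left.
Gen-14 T1 at 15: fill all 90 → 50 left.
50 remain; put them into Gen-14 T2 at 13.
Total = 25×90 + 24×30 + 20×20 + 16×50 + 15×90 + 13×50 = 6170.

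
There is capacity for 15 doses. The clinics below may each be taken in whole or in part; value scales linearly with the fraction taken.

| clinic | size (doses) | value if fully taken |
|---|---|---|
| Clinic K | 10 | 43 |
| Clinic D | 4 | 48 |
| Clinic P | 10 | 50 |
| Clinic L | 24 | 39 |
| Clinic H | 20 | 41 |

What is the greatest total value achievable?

102.3

Sort by value density: Clinic D 48/4≈12, Clinic P 50/10≈5, Clinic K 43/10≈4.3, Clinic H 41/20≈2.05, Clinic L 39/24≈1.62.
Take all of Clinic D (4 doses, value 48) — 11 doses left.
Clinic P: take in full, 10 doses for value 50 — 1 left.
Only 1 doses remain; take 1/10 of Clinic K for value 43×1/10 = 4.3.
Total value = 102.3.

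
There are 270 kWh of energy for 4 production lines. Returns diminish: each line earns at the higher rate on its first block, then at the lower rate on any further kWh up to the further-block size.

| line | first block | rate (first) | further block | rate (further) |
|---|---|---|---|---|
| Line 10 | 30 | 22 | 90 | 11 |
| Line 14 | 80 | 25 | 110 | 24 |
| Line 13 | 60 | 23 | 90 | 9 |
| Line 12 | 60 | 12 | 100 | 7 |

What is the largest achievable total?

6460

Order all 8 blocks by rate: Line 14/T1 25 > Line 14/T2 24 > Line 13/T1 23 > Line 10/T1 22 > Line 12/T1 12 > Line 10/T2 11 > Line 13/T2 9 > Line 12/T2 7.
Line 14 T1 at 25: fill all 80 → 190 left.
Line 14/T2 (24): +110 → 80 left.
Line 13/T1 (23): +60 → 20 left.
Line 10 T1 at 22: only 20 left, fill 20.
Total = 25×80 + 24×110 + 23×60 + 22×20 = 6460.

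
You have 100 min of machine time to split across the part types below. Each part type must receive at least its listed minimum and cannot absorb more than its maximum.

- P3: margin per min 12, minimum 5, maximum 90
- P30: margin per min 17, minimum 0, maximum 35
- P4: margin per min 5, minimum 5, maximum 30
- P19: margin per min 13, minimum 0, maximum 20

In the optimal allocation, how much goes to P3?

40

Meeting every minimum uses 5+0+5+0 = 10 min, leaving 90.
Highest margin per min first: P30 17 > P19 13 > P3 12 > P4 5.
P30 takes 35 more to reach its cap of 35 ; 55 left.
Give P19 20 more to hit its cap of 20 ; 35 left.
Only 35 left; P3 takes them to reach 40.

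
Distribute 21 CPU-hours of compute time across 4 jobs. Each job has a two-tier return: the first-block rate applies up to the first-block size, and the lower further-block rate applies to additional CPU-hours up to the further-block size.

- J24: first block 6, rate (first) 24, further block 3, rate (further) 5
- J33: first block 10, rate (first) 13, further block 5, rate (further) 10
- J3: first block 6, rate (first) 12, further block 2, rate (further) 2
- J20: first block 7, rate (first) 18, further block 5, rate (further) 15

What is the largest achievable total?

384

Treat each block as its own option and order by rate: J24/first 24 > J20/first 18 > J20/second 15 > J33/first 13 > J3/first 12 > J33/second 10 > J24/second 5 > J3/second 2.
J24 first at 24: fill all 6 → 15 left.
J20/first (18): +7 → 8 left.
Fill J20 second block (5 at 15) → 3 left.
J33/first: +3 of 10 at 13; pool empty.
Total = 24×6 + 18×7 + 15×5 + 13×3 = 384.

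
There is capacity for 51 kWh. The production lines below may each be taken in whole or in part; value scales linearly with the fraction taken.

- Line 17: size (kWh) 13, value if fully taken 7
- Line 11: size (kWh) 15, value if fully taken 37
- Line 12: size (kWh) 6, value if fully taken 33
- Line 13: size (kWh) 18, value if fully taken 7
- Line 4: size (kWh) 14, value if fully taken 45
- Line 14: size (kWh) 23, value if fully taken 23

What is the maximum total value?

131

Sort by value density: Line 12 33/6≈5.5, Line 4 45/14≈3.21, Line 11 37/15≈2.47, Line 14 23/23≈1, Line 17 7/13≈0.538, Line 13 7/18≈0.389.
Line 12: take in full, 6 kWh for value 33 → 45 left.
Line 4: take in full, 14 kWh for value 45 → 31 left.
Line 11: take in full, 15 kWh for value 37 → 16 left.
Fill the last 16 kWh with part of Line 14: 16/23 of it earns 16.
Total value = 131.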